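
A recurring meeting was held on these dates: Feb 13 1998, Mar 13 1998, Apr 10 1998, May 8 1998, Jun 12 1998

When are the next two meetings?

Jul 10 1998, Aug 14 1998

Gaps: 28, 28, 28, 35 days — a mix of 28 and 35. Every date is a Friday.
Each is the 2nd Friday of its month.
2nd Friday of July 1998: Jul 10 1998.
2nd Friday of August 1998: Aug 14 1998.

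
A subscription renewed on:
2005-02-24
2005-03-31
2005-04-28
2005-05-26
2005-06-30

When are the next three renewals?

Every date is a Thursday; gaps 35, 28, 28, 35 days.
Each is the last Thursday of its month (at least one falls on the 29th or later, ruling out '4th Thursday').
July 2005 ends with Thursday 2005-07-28.
August 2005 ends with Thursday 2005-08-25.
Last Thursday of September 2005: 2005-09-29.

2005-07-28, 2005-08-25, 2005-09-29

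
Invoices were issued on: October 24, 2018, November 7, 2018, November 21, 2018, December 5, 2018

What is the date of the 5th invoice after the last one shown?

February 13, 2019

Every event comes 14 days after the last (14, 14, 14).
December 5, 2018 + 14 days = December 19, 2018.
December 19, 2018 + 14 days = January 2, 2019.
January 2, 2019 + 14 days = January 16, 2019.
January 16, 2019 + 14 days = January 30, 2019.
January 30, 2019 + 14 days = February 13, 2019.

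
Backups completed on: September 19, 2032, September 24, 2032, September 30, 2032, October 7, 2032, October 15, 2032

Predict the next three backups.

October 24, 2032; November 3, 2032; November 14, 2032

Gaps: 5, 6, 7, 8 days — each gap is 1 larger than the previous one.
Next gap: 9 days. October 15, 2032 + 9 days = October 24, 2032.
Next gap: 10 days. October 24, 2032 + 10 days = November 3, 2032.
Next gap: 11 days. November 3, 2032 + 11 days = November 14, 2032.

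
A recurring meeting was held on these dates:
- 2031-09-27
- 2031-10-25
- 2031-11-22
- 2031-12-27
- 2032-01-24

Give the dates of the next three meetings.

2032-02-28, 2032-03-27, 2032-04-24

All dates are Saturdays, 28, 28, 35, 28 days apart.
Specifically, the 4th Saturday of each month.
4th Saturday of February 2032: 2032-02-28.
4th Saturday of March 2032: 2032-03-27.
4th Saturday of April 2032: 2032-04-24.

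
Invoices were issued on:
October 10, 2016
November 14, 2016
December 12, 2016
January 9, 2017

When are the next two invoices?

February 13, 2017; March 13, 2017

Gaps: 35, 28, 28 days — a mix of 28 and 35. Every date is a Monday.
Each is the 2nd Monday of its month.
February 2017 — 2nd Monday is February 13, 2017.
March 2017 — 2nd Monday is March 13, 2017.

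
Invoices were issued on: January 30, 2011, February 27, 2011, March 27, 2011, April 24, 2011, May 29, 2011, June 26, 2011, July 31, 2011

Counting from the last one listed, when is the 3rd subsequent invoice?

All Sundays; the gaps (28, 28, 28, 35, 28, 35) vary with month length.
This is the last Sunday of each month.
August 2011 ends with Sunday August 28, 2011.
Last Sunday of September 2011: September 25, 2011.
Last Sunday of October 2011: October 30, 2011.

October 30, 2011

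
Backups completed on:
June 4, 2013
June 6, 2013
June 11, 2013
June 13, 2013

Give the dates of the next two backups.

June 18, 2013; June 20, 2013

Gaps: 2, 5, 2 days — not constant, but cyclic with period 2.
The events fall on every Tuesday and Thursday.
Next Tuesday: June 18, 2013.
Next Thursday: June 20, 2013.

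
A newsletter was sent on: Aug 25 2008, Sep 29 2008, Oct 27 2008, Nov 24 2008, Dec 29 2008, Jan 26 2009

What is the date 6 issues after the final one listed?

Jul 27 2009

All Mondays; the gaps (35, 28, 28, 35, 28) vary with month length.
This is the last Monday of each month.
February 2009 ends with Monday Feb 23 2009.
March 2009 ends with Monday Mar 30 2009.
April 2009 ends with Monday Apr 27 2009.
May 2009 ends with Monday May 25 2009.
June 2009 ends with Monday Jun 29 2009.
July 2009 ends with Monday Jul 27 2009.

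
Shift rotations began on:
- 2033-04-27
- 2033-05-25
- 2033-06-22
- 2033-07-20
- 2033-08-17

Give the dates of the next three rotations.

Every event comes 28 days after the last (28, 28, 28, 28).
2033-08-17 + 28 days = 2033-09-14.
2033-09-14 + 28 days = 2033-10-12.
2033-10-12 + 28 days = 2033-11-09.

2033-09-14, 2033-10-12, 2033-11-09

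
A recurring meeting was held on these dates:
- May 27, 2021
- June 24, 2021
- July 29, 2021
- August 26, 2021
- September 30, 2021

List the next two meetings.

October 28, 2021; November 25, 2021

All Thursdays; the gaps (28, 35, 28, 35) vary with month length.
This is the last Thursday of each month.
Last Thursday of October 2021: October 28, 2021.
November 2021 ends with Thursday November 25, 2021.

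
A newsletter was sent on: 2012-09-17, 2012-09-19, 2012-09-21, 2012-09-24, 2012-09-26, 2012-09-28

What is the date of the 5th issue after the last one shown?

Every event lands on a Monday or Wednesday or Friday (gaps cycle 2, 2, 3, 2, 2).
So the schedule is: every Monday, Wednesday and Friday.
The following Monday is 2012-10-01.
Next Wednesday: 2012-10-03.
Next Friday: 2012-10-05.
The following Monday is 2012-10-08.
Next Wednesday: 2012-10-10.

2012-10-10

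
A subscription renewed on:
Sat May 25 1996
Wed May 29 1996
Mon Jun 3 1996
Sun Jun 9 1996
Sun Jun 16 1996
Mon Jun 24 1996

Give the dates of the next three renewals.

The spacing grows by 1 each time: 4, 5, 6, 7, 8 days.
Next gap: 9 days. Mon Jun 24 1996 + 9 days = Wed Jul 3 1996.
Next gap: 10 days. Wed Jul 3 1996 + 10 days = Sat Jul 13 1996.
Next gap: 11 days. Sat Jul 13 1996 + 11 days = Wed Jul 24 1996.

Wed Jul 3 1996, Sat Jul 13 1996, Wed Jul 24 1996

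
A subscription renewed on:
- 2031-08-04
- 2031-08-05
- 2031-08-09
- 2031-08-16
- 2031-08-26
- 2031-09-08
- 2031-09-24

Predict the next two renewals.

Intervals are 1, 4, 7, 10, 13, 16 days — an arithmetic progression with common difference 3.
Next gap: 19 days. 2031-09-24 + 19 days = 2031-10-13.
Next gap: 22 days. 2031-10-13 + 22 days = 2031-11-04.

2031-10-13, 2031-11-04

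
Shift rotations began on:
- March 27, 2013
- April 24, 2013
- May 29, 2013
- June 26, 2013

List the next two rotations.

July 31, 2013; August 28, 2013

These are Wednesdays with 28, 35, 28-day gaps.
Each is the final Wednesday of its month — May 29, 2013 is past the 28th, so '4th Wednesday' doesn't fit.
Last Wednesday of July 2013: July 31, 2013.
Last Wednesday of August 2013: August 28, 2013.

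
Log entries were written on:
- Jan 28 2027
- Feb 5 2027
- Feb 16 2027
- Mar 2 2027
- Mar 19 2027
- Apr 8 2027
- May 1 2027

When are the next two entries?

May 27 2027, Jun 25 2027

Intervals are 8, 11, 14, 17, 20, 23 days — an arithmetic progression with common difference 3.
Next gap: 26 days. May 1 2027 + 26 days = May 27 2027.
Next gap: 29 days. May 27 2027 + 29 days = Jun 25 2027.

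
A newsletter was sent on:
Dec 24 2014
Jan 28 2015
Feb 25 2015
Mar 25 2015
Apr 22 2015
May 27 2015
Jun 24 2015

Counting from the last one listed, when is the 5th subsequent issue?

Nov 25 2015

Gaps: 35, 28, 28, 28, 35, 28 days — a mix of 28 and 35. Every date is a Wednesday.
Each is the 4th Wednesday of its month.
4th Wednesday of July 2015: Jul 22 2015.
4th Wednesday of August 2015: Aug 26 2015.
September 2015 — 4th Wednesday is Sep 23 2015.
4th Wednesday of October 2015: Oct 28 2015.
4th Wednesday of November 2015: Nov 25 2015.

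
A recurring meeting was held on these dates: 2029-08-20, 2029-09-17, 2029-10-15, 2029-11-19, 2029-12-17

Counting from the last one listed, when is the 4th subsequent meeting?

All dates are Mondays, 28, 28, 35, 28 days apart.
Specifically, the 3rd Monday of each month.
3rd Monday of January 2030: 2030-01-21.
3rd Monday of February 2030: 2030-02-18.
March 2030 — 3rd Monday is 2030-03-18.
3rd Monday of April 2030: 2030-04-15.

2030-04-15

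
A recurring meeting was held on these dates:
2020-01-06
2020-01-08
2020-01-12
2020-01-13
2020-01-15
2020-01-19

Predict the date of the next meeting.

2020-01-20

Every event lands on a Monday or Wednesday or Sunday (gaps cycle 2, 4, 1, 2, 4).
So the schedule is: every Monday, Wednesday and Sunday.
The following Monday is 2020-01-20.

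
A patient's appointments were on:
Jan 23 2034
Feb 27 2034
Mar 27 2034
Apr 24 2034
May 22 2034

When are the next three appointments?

Jun 26 2034, Jul 24 2034, Aug 28 2034

Gaps: 35, 28, 28, 28 days — a mix of 28 and 35. Every date is a Monday.
Each is the 4th Monday of its month.
4th Monday of June 2034: Jun 26 2034.
July 2034 — 4th Monday is Jul 24 2034.
4th Monday of August 2034: Aug 28 2034.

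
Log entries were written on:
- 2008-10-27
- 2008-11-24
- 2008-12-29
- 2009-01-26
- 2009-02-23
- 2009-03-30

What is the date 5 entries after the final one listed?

Every date is a Monday; gaps 28, 35, 28, 28, 35 days.
Each is the last Monday of its month (at least one falls on the 29th or later, ruling out '4th Monday').
Last Monday of April 2009: 2009-04-27.
Last Monday of May 2009: 2009-05-25.
Last Monday of June 2009: 2009-06-29.
July 2009 ends with Monday 2009-07-27.
Last Monday of August 2009: 2009-08-31.

2009-08-31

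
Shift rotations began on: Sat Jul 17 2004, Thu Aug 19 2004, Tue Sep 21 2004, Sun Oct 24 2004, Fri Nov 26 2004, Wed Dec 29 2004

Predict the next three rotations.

Mon Jan 31 2005, Sat Mar 5 2005, Thu Apr 7 2005

Gaps between consecutive events: 33, 33, 33, 33, 33 days — a constant 33-day interval.
Wed Dec 29 2004 + 33 days = Mon Jan 31 2005.
Mon Jan 31 2005 + 33 days = Sat Mar 5 2005.
Sat Mar 5 2005 + 33 days = Thu Apr 7 2005.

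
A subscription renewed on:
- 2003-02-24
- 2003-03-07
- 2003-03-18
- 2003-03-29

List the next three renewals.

2003-04-09, 2003-04-20, 2003-05-01

Gaps between consecutive events: 11, 11, 11 days — a constant 11-day interval.
2003-03-29 + 11 days = 2003-04-09.
2003-04-09 + 11 days = 2003-04-20.
2003-04-20 + 11 days = 2003-05-01.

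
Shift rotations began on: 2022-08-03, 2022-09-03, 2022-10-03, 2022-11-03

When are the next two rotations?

2022-12-03, 2023-01-03

Each date is the 3rd; the gaps (31, 30, 31) track the month lengths.
The rule is the 3rd of each month.
December 2022: 2022-12-03.
January 2023: 2023-01-03.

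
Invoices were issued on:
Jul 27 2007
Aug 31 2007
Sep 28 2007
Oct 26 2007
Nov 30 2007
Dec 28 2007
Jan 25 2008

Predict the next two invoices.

All Fridays; the gaps (35, 28, 28, 35, 28, 28) vary with month length.
This is the last Friday of each month.
February 2008 ends with Friday Feb 29 2008.
Last Friday of March 2008: Mar 28 2008.

Feb 29 2008, Mar 28 2008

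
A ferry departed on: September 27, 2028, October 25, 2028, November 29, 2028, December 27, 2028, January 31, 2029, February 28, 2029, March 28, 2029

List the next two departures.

April 25, 2029; May 30, 2029

All Wednesdays; the gaps (28, 35, 28, 35, 28, 28) vary with month length.
This is the last Wednesday of each month.
April 2029 ends with Wednesday April 25, 2029.
May 2029 ends with Wednesday May 30, 2029.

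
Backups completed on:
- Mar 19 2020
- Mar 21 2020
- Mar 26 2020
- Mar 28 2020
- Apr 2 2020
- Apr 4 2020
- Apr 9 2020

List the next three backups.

Apr 11 2020, Apr 16 2020, Apr 18 2020

Every event lands on a Thursday or Saturday (gaps cycle 2, 5, 2, 5, 2, 5).
So the schedule is: every Thursday and Saturday.
The following Saturday is Apr 11 2020.
Next Thursday: Apr 16 2020.
The following Saturday is Apr 18 2020.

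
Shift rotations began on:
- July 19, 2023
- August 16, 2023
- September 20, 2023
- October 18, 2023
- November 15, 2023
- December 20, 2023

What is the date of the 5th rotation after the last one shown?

Gaps: 28, 35, 28, 28, 35 days — a mix of 28 and 35. Every date is a Wednesday.
Each is the 3rd Wednesday of its month.
3rd Wednesday of January 2024: January 17, 2024.
3rd Wednesday of February 2024: February 21, 2024.
March 2024 — 3rd Wednesday is March 20, 2024.
April 2024 — 3rd Wednesday is April 17, 2024.
3rd Wednesday of May 2024: May 15, 2024.

May 15, 2024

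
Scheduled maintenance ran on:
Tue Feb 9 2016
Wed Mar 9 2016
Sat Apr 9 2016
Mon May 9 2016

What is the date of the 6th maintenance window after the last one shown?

Wed Nov 9 2016

The day-of-month is always 9 (29, 31, 30 days between events).
So this recurs on the 9th of each month.
Next: June 2016 → Thu Jun 9 2016.
July 2016: Sat Jul 9 2016.
Next: August 2016 → Tue Aug 9 2016.
Next: September 2016 → Fri Sep 9 2016.
Next: October 2016 → Sun Oct 9 2016.
November 2016: Wed Nov 9 2016.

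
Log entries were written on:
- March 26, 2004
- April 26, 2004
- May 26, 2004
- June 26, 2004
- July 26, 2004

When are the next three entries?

August 26, 2004; September 26, 2004; October 26, 2004

The day-of-month is always 26 (31, 30, 31, 30 days between events).
So this recurs on the 26th of each month.
Next: August 2004 → August 26, 2004.
Next: September 2004 → September 26, 2004.
Next: October 2004 → October 26, 2004.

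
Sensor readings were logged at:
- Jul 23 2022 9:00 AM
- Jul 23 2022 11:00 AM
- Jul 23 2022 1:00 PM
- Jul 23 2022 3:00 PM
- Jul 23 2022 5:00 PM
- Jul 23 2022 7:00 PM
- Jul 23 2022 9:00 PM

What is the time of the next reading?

The interval is a steady 2 hours (2, 2, 2, 2, 2, 2).
Jul 23 2022 9:00 PM + 2 h = Jul 23 2022 11:00 PM.

Jul 23 2022 11:00 PM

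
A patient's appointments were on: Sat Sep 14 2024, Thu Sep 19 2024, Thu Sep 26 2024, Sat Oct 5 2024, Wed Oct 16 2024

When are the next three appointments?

Tue Oct 29 2024, Wed Nov 13 2024, Sat Nov 30 2024

The spacing grows by 2 each time: 5, 7, 9, 11 days.
Next gap: 13 days. Wed Oct 16 2024 + 13 days = Tue Oct 29 2024.
Next gap: 15 days. Tue Oct 29 2024 + 15 days = Wed Nov 13 2024.
Next gap: 17 days. Wed Nov 13 2024 + 17 days = Sat Nov 30 2024.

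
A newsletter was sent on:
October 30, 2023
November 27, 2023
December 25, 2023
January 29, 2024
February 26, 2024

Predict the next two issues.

All Mondays; the gaps (28, 28, 35, 28) vary with month length.
This is the last Monday of each month.
March 2024 ends with Monday March 25, 2024.
April 2024 ends with Monday April 29, 2024.

March 25, 2024; April 29, 2024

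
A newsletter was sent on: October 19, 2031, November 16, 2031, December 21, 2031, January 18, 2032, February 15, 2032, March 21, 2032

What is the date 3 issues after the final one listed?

June 20, 2032

Gaps: 28, 35, 28, 28, 35 days — a mix of 28 and 35. Every date is a Sunday.
Each is the 3rd Sunday of its month.
April 2032 — 3rd Sunday is April 18, 2032.
3rd Sunday of May 2032: May 16, 2032.
3rd Sunday of June 2032: June 20, 2032.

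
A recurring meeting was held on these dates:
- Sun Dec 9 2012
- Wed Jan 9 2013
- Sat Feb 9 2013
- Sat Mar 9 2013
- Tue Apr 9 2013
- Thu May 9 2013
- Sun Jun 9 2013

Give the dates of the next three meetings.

Each date is the 9th; the gaps (31, 31, 28, 31, 30, 31) track the month lengths.
The rule is the 9th of each month.
Next: July 2013 → Tue Jul 9 2013.
Next: August 2013 → Fri Aug 9 2013.
September 2013: Mon Sep 9 2013.

Tue Jul 9 2013, Fri Aug 9 2013, Mon Sep 9 2013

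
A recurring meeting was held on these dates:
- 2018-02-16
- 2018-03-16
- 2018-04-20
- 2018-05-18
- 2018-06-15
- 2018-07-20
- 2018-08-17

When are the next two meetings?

2018-09-21, 2018-10-19

These are Fridays at 28- or 35-day spacing (28, 35, 28, 28, 35, 28).
The pattern: 3rd Friday of the month.
September 2018 — 3rd Friday is 2018-09-21.
3rd Friday of October 2018: 2018-10-19.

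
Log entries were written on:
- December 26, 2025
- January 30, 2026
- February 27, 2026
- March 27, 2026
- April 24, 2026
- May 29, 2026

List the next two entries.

Every date is a Friday; gaps 35, 28, 28, 28, 35 days.
Each is the last Friday of its month (at least one falls on the 29th or later, ruling out '4th Friday').
Last Friday of June 2026: June 26, 2026.
Last Friday of July 2026: July 31, 2026.

June 26, 2026; July 31, 2026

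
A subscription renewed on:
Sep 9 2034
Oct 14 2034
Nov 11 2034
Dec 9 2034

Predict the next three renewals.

These are Saturdays at 28- or 35-day spacing (35, 28, 28).
The pattern: 2nd Saturday of the month.
January 2035 — 2nd Saturday is Jan 13 2035.
February 2035 — 2nd Saturday is Feb 10 2035.
2nd Saturday of March 2035: Mar 10 2035.

Jan 13 2035, Feb 10 2035, Mar 10 2035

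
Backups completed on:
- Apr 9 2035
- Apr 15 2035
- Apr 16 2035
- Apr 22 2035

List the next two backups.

Apr 23 2035, Apr 29 2035

Every event lands on a Monday or Sunday (gaps cycle 6, 1, 6).
So the schedule is: every Monday and Sunday.
Next Monday: Apr 23 2035.
The following Sunday is Apr 29 2035.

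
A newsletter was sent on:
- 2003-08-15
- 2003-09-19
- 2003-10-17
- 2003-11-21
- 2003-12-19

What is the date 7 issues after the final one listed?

2004-07-16

Gaps: 35, 28, 35, 28 days — a mix of 28 and 35. Every date is a Friday.
Each is the 3rd Friday of its month.
January 2004 — 3rd Friday is 2004-01-16.
3rd Friday of February 2004: 2004-02-20.
March 2004 — 3rd Friday is 2004-03-19.
3rd Friday of April 2004: 2004-04-16.
May 2004 — 3rd Friday is 2004-05-21.
3rd Friday of June 2004: 2004-06-18.
3rd Friday of July 2004: 2004-07-16.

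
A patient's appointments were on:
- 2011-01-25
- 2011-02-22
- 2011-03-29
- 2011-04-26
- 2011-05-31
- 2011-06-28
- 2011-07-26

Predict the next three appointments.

2011-08-30, 2011-09-27, 2011-10-25

Every date is a Tuesday; gaps 28, 35, 28, 35, 28, 28 days.
Each is the last Tuesday of its month (at least one falls on the 29th or later, ruling out '4th Tuesday').
August 2011 ends with Tuesday 2011-08-30.
September 2011 ends with Tuesday 2011-09-27.
October 2011 ends with Tuesday 2011-10-25.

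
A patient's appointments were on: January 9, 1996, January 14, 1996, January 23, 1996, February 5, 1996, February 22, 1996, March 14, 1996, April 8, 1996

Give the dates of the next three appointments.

May 7, 1996; June 9, 1996; July 16, 1996

Intervals are 5, 9, 13, 17, 21, 25 days — an arithmetic progression with common difference 4.
Next gap: 29 days. April 8, 1996 + 29 days = May 7, 1996.
Next gap: 33 days. May 7, 1996 + 33 days = June 9, 1996.
Next gap: 37 days. June 9, 1996 + 37 days = July 16, 1996.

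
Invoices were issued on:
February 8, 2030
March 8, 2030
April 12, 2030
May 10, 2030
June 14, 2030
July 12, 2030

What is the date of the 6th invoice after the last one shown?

Gaps: 28, 35, 28, 35, 28 days — a mix of 28 and 35. Every date is a Friday.
Each is the 2nd Friday of its month.
2nd Friday of August 2030: August 9, 2030.
September 2030 — 2nd Friday is September 13, 2030.
2nd Friday of October 2030: October 11, 2030.
2nd Friday of November 2030: November 8, 2030.
December 2030 — 2nd Friday is December 13, 2030.
January 2031 — 2nd Friday is January 10, 2031.

January 10, 2031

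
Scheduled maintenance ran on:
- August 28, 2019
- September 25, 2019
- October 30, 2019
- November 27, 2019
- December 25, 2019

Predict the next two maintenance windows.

These are Wednesdays with 28, 35, 28, 28-day gaps.
Each is the final Wednesday of its month — October 30, 2019 is past the 28th, so '4th Wednesday' doesn't fit.
January 2020 ends with Wednesday January 29, 2020.
Last Wednesday of February 2020: February 26, 2020.

January 29, 2020; February 26, 2020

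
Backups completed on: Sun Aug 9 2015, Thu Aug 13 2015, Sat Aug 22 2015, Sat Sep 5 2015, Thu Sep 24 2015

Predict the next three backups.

Intervals are 4, 9, 14, 19 days — an arithmetic progression with common difference 5.
Next gap: 24 days. Thu Sep 24 2015 + 24 days = Sun Oct 18 2015.
Next gap: 29 days. Sun Oct 18 2015 + 29 days = Mon Nov 16 2015.
Next gap: 34 days. Mon Nov 16 2015 + 34 days = Sun Dec 20 2015.

Sun Oct 18 2015, Mon Nov 16 2015, Sun Dec 20 2015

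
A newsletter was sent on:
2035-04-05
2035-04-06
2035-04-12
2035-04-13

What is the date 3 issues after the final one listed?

2035-04-26

The gap pattern 1, 6, 1 repeats every 2 events.
These are the Thursdays and Fridays of each week.
Next Thursday: 2035-04-19.
Next Friday: 2035-04-20.
Next Thursday: 2035-04-26.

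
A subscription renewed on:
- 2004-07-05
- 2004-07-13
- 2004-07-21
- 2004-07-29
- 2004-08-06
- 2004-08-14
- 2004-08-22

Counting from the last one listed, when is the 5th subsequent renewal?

The spacing is 8, 8, 8, 8, 8, 8 days — always 8 days.
2004-08-22 + 8 days = 2004-08-30.
2004-08-30 + 8 days = 2004-09-07.
2004-09-07 + 8 days = 2004-09-15.
2004-09-15 + 8 days = 2004-09-23.
2004-09-23 + 8 days = 2004-10-01.

2004-10-01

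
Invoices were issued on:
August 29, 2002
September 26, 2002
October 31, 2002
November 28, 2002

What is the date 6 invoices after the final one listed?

May 29, 2003

These are Thursdays with 28, 35, 28-day gaps.
Each is the final Thursday of its month — August 29, 2002 is past the 28th, so '4th Thursday' doesn't fit.
Last Thursday of December 2002: December 26, 2002.
Last Thursday of January 2003: January 30, 2003.
February 2003 ends with Thursday February 27, 2003.
Last Thursday of March 2003: March 27, 2003.
Last Thursday of April 2003: April 24, 2003.
Last Thursday of May 2003: May 29, 2003.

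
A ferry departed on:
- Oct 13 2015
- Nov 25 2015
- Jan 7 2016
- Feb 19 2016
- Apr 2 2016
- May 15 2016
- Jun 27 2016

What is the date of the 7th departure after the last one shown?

Gaps between consecutive events: 43, 43, 43, 43, 43, 43 days — a constant 43-day interval.
Jun 27 2016 + 43 days = Aug 9 2016.
Aug 9 2016 + 43 days = Sep 21 2016.
Sep 21 2016 + 43 days = Nov 3 2016.
Nov 3 2016 + 43 days = Dec 16 2016.
Dec 16 2016 + 43 days = Jan 28 2017.
Jan 28 2017 + 43 days = Mar 12 2017.
Mar 12 2017 + 43 days = Apr 24 2017.

Apr 24 2017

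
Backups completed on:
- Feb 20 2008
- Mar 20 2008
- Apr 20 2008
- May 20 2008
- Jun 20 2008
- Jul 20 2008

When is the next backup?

Aug 20 2008

Gaps: 29, 31, 30, 31, 30 days — not constant. Every event is on the 20th of the month.
Pattern: the 20th of each month.
August 2008: Aug 20 2008.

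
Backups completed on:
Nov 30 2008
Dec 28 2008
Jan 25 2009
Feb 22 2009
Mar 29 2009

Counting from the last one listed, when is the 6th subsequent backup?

Sep 27 2009

Every date is a Sunday; gaps 28, 28, 28, 35 days.
Each is the last Sunday of its month (at least one falls on the 29th or later, ruling out '4th Sunday').
April 2009 ends with Sunday Apr 26 2009.
May 2009 ends with Sunday May 31 2009.
Last Sunday of June 2009: Jun 28 2009.
Last Sunday of July 2009: Jul 26 2009.
August 2009 ends with Sunday Aug 30 2009.
September 2009 ends with Sunday Sep 27 2009.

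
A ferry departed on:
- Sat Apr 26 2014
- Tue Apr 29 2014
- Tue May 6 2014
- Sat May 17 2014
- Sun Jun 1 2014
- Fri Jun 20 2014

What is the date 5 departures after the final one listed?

Sat Nov 22 2014

The spacing grows by 4 each time: 3, 7, 11, 15, 19 days.
Next gap: 23 days. Fri Jun 20 2014 + 23 days = Sun Jul 13 2014.
Next gap: 27 days. Sun Jul 13 2014 + 27 days = Sat Aug 9 2014.
Next gap: 31 days. Sat Aug 9 2014 + 31 days = Tue Sep 9 2014.
Next gap: 35 days. Tue Sep 9 2014 + 35 days = Tue Oct 14 2014.
Next gap: 39 days. Tue Oct 14 2014 + 39 days = Sat Nov 22 2014.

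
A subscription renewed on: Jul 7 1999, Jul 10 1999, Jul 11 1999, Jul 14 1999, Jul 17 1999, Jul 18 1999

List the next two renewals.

The gap pattern 3, 1, 3, 3, 1 repeats every 3 events.
These are the Wednesdays, Saturdays and Sundays of each week.
Next Wednesday: Jul 21 1999.
Next Saturday: Jul 24 1999.

Jul 21 1999, Jul 24 1999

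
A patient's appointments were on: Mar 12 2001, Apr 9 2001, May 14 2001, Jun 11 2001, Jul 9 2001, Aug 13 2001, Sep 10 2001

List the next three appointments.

Oct 8 2001, Nov 12 2001, Dec 10 2001

All dates are Mondays, 28, 35, 28, 28, 35, 28 days apart.
Specifically, the 2nd Monday of each month.
2nd Monday of October 2001: Oct 8 2001.
2nd Monday of November 2001: Nov 12 2001.
2nd Monday of December 2001: Dec 10 2001.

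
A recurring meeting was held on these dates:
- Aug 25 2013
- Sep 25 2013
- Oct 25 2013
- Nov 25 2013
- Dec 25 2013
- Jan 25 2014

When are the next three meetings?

Each date is the 25th; the gaps (31, 30, 31, 30, 31) track the month lengths.
The rule is the 25th of each month.
Next: February 2014 → Feb 25 2014.
March 2014: Mar 25 2014.
April 2014: Apr 25 2014.

Feb 25 2014, Mar 25 2014, Apr 25 2014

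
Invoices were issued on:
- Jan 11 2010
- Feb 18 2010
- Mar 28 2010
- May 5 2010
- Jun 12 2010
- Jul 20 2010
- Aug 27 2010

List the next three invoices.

Gaps between consecutive events: 38, 38, 38, 38, 38, 38 days — a constant 38-day interval.
Aug 27 2010 + 38 days = Oct 4 2010.
Oct 4 2010 + 38 days = Nov 11 2010.
Nov 11 2010 + 38 days = Dec 19 2010.

Oct 4 2010, Nov 11 2010, Dec 19 2010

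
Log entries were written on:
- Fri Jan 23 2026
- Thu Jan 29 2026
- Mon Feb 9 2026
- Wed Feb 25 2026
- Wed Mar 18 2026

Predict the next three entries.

Mon Apr 13 2026, Thu May 14 2026, Fri Jun 19 2026

Gaps: 6, 11, 16, 21 days — each gap is 5 larger than the previous one.
Next gap: 26 days. Wed Mar 18 2026 + 26 days = Mon Apr 13 2026.
Next gap: 31 days. Mon Apr 13 2026 + 31 days = Thu May 14 2026.
Next gap: 36 days. Thu May 14 2026 + 36 days = Fri Jun 19 2026.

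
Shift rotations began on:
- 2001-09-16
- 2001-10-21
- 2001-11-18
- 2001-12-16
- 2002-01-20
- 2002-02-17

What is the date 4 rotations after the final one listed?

2002-06-16

Gaps: 35, 28, 28, 35, 28 days — a mix of 28 and 35. Every date is a Sunday.
Each is the 3rd Sunday of its month.
3rd Sunday of March 2002: 2002-03-17.
3rd Sunday of April 2002: 2002-04-21.
May 2002 — 3rd Sunday is 2002-05-19.
June 2002 — 3rd Sunday is 2002-06-16.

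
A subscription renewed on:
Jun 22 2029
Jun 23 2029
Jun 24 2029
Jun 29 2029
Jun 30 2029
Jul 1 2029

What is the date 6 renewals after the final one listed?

Jul 15 2029

Every event lands on a Friday or Saturday or Sunday (gaps cycle 1, 1, 5, 1, 1).
So the schedule is: every Friday, Saturday and Sunday.
The following Friday is Jul 6 2029.
Next Saturday: Jul 7 2029.
The following Sunday is Jul 8 2029.
The following Friday is Jul 13 2029.
Next Saturday: Jul 14 2029.
The following Sunday is Jul 15 2029.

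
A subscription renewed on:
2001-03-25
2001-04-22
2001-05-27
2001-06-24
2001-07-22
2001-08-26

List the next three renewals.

2001-09-23, 2001-10-28, 2001-11-25

All dates are Sundays, 28, 35, 28, 28, 35 days apart.
Specifically, the 4th Sunday of each month.
4th Sunday of September 2001: 2001-09-23.
October 2001 — 4th Sunday is 2001-10-28.
November 2001 — 4th Sunday is 2001-11-25.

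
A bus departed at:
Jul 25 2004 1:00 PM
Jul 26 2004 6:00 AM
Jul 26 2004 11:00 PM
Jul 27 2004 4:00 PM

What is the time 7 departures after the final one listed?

Gaps: 17, 17, 17 hours — each event is 17 hours after the previous one.
Jul 27 2004 4:00 PM + 17 h = Jul 28 2004 9:00 AM.
Jul 28 2004 9:00 AM + 17 h = Jul 29 2004 2:00 AM.
Jul 29 2004 2:00 AM + 17 h = Jul 29 2004 7:00 PM.
Jul 29 2004 7:00 PM + 17 h = Jul 30 2004 12:00 PM.
Jul 30 2004 12:00 PM + 17 h = Jul 31 2004 5:00 AM.
Jul 31 2004 5:00 AM + 17 h = Jul 31 2004 10:00 PM.
Jul 31 2004 10:00 PM + 17 h = Aug 1 2004 3:00 PM.

Aug 1 2004 3:00 PM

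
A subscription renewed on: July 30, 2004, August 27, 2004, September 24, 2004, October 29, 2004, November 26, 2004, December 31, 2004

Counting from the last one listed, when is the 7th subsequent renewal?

July 29, 2005

These are Fridays with 28, 28, 35, 28, 35-day gaps.
Each is the final Friday of its month — July 30, 2004 is past the 28th, so '4th Friday' doesn't fit.
Last Friday of January 2005: January 28, 2005.
Last Friday of February 2005: February 25, 2005.
Last Friday of March 2005: March 25, 2005.
Last Friday of April 2005: April 29, 2005.
May 2005 ends with Friday May 27, 2005.
June 2005 ends with Friday June 24, 2005.
July 2005 ends with Friday July 29, 2005.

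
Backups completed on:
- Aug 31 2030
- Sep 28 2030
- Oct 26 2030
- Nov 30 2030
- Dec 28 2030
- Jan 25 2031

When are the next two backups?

Feb 22 2031, Mar 29 2031

These are Saturdays with 28, 28, 35, 28, 28-day gaps.
Each is the final Saturday of its month — Aug 31 2030 is past the 28th, so '4th Saturday' doesn't fit.
February 2031 ends with Saturday Feb 22 2031.
Last Saturday of March 2031: Mar 29 2031.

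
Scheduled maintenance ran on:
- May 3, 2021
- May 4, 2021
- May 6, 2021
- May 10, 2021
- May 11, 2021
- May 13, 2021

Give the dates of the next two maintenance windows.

May 17, 2021; May 18, 2021

The gap pattern 1, 2, 4, 1, 2 repeats every 3 events.
These are the Mondays, Tuesdays and Thursdays of each week.
The following Monday is May 17, 2021.
The following Tuesday is May 18, 2021.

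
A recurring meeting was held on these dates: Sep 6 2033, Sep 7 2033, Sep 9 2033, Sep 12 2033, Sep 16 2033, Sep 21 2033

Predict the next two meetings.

Gaps: 1, 2, 3, 4, 5 days — each gap is 1 larger than the previous one.
Next gap: 6 days. Sep 21 2033 + 6 days = Sep 27 2033.
Next gap: 7 days. Sep 27 2033 + 7 days = Oct 4 2033.

Sep 27 2033, Oct 4 2033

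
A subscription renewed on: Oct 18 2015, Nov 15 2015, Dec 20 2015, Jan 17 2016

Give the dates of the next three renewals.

Feb 21 2016, Mar 20 2016, Apr 17 2016

Gaps: 28, 35, 28 days — a mix of 28 and 35. Every date is a Sunday.
Each is the 3rd Sunday of its month.
February 2016 — 3rd Sunday is Feb 21 2016.
March 2016 — 3rd Sunday is Mar 20 2016.
3rd Sunday of April 2016: Apr 17 2016.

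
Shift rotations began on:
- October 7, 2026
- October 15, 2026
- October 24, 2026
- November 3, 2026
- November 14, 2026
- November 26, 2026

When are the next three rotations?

December 9, 2026; December 23, 2026; January 7, 2027

The spacing grows by 1 each time: 8, 9, 10, 11, 12 days.
Next gap: 13 days. November 26, 2026 + 13 days = December 9, 2026.
Next gap: 14 days. December 9, 2026 + 14 days = December 23, 2026.
Next gap: 15 days. December 23, 2026 + 15 days = January 7, 2027.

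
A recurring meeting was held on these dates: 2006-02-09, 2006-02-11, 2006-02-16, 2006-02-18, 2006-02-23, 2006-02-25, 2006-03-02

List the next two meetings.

The gap pattern 2, 5, 2, 5, 2, 5 repeats every 2 events.
These are the Thursdays and Saturdays of each week.
The following Saturday is 2006-03-04.
Next Thursday: 2006-03-09.

2006-03-04, 2006-03-09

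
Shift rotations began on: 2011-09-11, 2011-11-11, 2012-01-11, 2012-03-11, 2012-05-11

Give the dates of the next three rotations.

Each date is the 11th; the gaps (61, 61, 60, 61) track the month lengths.
The rule is the 11th of every 2 months.
July 2012: 2012-07-11.
September 2012: 2012-09-11.
November 2012: 2012-11-11.

2012-07-11, 2012-09-11, 2012-11-11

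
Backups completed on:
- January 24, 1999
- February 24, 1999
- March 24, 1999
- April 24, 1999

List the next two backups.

Each date is the 24th; the gaps (31, 28, 31) track the month lengths.
The rule is the 24th of each month.
Next: May 1999 → May 24, 1999.
June 1999: June 24, 1999.

May 24, 1999; June 24, 1999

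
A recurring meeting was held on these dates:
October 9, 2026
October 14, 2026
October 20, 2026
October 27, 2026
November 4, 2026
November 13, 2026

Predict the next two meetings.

Intervals are 5, 6, 7, 8, 9 days — an arithmetic progression with common difference 1.
Next gap: 10 days. November 13, 2026 + 10 days = November 23, 2026.
Next gap: 11 days. November 23, 2026 + 11 days = December 4, 2026.

November 23, 2026; December 4, 2026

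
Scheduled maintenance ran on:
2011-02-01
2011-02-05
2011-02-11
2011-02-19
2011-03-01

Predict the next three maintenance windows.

Intervals are 4, 6, 8, 10 days — an arithmetic progression with common difference 2.
Next gap: 12 days. 2011-03-01 + 12 days = 2011-03-13.
Next gap: 14 days. 2011-03-13 + 14 days = 2011-03-27.
Next gap: 16 days. 2011-03-27 + 16 days = 2011-04-12.

2011-03-13, 2011-03-27, 2011-04-12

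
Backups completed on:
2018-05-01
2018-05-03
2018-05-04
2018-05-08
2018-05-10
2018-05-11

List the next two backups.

2018-05-15, 2018-05-17

Every event lands on a Tuesday or Thursday or Friday (gaps cycle 2, 1, 4, 2, 1).
So the schedule is: every Tuesday, Thursday and Friday.
The following Tuesday is 2018-05-15.
Next Thursday: 2018-05-17.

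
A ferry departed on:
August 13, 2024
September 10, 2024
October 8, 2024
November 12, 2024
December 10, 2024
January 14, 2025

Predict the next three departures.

February 11, 2025; March 11, 2025; April 8, 2025

All dates are Tuesdays, 28, 28, 35, 28, 35 days apart.
Specifically, the 2nd Tuesday of each month.
2nd Tuesday of February 2025: February 11, 2025.
March 2025 — 2nd Tuesday is March 11, 2025.
2nd Tuesday of April 2025: April 8, 2025.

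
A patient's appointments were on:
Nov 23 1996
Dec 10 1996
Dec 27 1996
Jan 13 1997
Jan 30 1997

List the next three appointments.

Feb 16 1997, Mar 5 1997, Mar 22 1997

The spacing is 17, 17, 17, 17 days — always 17 days.
Jan 30 1997 + 17 days = Feb 16 1997.
Feb 16 1997 + 17 days = Mar 5 1997.
Mar 5 1997 + 17 days = Mar 22 1997.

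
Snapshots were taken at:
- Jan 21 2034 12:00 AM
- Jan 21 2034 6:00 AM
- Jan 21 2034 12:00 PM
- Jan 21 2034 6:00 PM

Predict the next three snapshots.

Jan 22 2034 12:00 AM, Jan 22 2034 6:00 AM, Jan 22 2034 12:00 PM

The interval is a steady 6 hours (6, 6, 6).
Jan 21 2034 6:00 PM + 6 h = Jan 22 2034 12:00 AM.
Jan 22 2034 12:00 AM + 6 h = Jan 22 2034 6:00 AM.
Jan 22 2034 6:00 AM + 6 h = Jan 22 2034 12:00 PM.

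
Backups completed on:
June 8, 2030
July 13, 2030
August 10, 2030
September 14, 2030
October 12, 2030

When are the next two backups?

November 9, 2030; December 14, 2030

These are Saturdays at 28- or 35-day spacing (35, 28, 35, 28).
The pattern: 2nd Saturday of the month.
November 2030 — 2nd Saturday is November 9, 2030.
December 2030 — 2nd Saturday is December 14, 2030.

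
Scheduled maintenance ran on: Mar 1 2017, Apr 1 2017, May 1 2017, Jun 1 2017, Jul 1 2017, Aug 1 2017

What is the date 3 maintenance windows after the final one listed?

Nov 1 2017

Each date is the 1st; the gaps (31, 30, 31, 30, 31) track the month lengths.
The rule is the 1st of each month.
September 2017: Sep 1 2017.
Next: October 2017 → Oct 1 2017.
Next: November 2017 → Nov 1 2017.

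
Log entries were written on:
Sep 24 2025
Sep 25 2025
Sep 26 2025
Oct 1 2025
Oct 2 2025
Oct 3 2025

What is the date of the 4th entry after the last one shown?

Every event lands on a Wednesday or Thursday or Friday (gaps cycle 1, 1, 5, 1, 1).
So the schedule is: every Wednesday, Thursday and Friday.
The following Wednesday is Oct 8 2025.
Next Thursday: Oct 9 2025.
The following Friday is Oct 10 2025.
Next Wednesday: Oct 15 2025.

Oct 15 2025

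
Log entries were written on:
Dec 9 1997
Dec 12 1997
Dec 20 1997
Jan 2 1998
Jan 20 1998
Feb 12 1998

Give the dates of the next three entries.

Intervals are 3, 8, 13, 18, 23 days — an arithmetic progression with common difference 5.
Next gap: 28 days. Feb 12 1998 + 28 days = Mar 12 1998.
Next gap: 33 days. Mar 12 1998 + 33 days = Apr 14 1998.
Next gap: 38 days. Apr 14 1998 + 38 days = May 22 1998.

Mar 12 1998, Apr 14 1998, May 22 1998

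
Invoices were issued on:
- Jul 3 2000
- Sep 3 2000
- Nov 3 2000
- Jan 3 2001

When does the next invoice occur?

Mar 3 2001

The day-of-month is always 3 (62, 61, 61 days between events).
So this recurs on the 3rd of every 2 months.
March 2001: Mar 3 2001.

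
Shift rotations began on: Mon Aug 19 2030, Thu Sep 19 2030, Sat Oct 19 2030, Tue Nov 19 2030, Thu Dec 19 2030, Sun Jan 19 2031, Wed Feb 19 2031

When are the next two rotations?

Gaps: 31, 30, 31, 30, 31, 31 days — not constant. Every event is on the 19th of the month.
Pattern: the 19th of each month.
March 2031: Wed Mar 19 2031.
April 2031: Sat Apr 19 2031.

Wed Mar 19 2031, Sat Apr 19 2031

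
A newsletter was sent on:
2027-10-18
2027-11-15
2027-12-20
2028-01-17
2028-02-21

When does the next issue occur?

2028-03-20

All dates are Mondays, 28, 35, 28, 35 days apart.
Specifically, the 3rd Monday of each month.
March 2028 — 3rd Monday is 2028-03-20.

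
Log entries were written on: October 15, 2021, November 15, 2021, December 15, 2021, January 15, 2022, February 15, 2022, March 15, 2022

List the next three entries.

Gaps: 31, 30, 31, 31, 28 days — not constant. Every event is on the 15th of the month.
Pattern: the 15th of each month.
April 2022: April 15, 2022.
May 2022: May 15, 2022.
Next: June 2022 → June 15, 2022.

April 15, 2022; May 15, 2022; June 15, 2022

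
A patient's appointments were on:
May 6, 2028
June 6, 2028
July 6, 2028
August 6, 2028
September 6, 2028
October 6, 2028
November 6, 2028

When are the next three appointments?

December 6, 2028; January 6, 2029; February 6, 2029

The day-of-month is always 6 (31, 30, 31, 31, 30, 31 days between events).
So this recurs on the 6th of each month.
December 2028: December 6, 2028.
January 2029: January 6, 2029.
Next: February 2029 → February 6, 2029.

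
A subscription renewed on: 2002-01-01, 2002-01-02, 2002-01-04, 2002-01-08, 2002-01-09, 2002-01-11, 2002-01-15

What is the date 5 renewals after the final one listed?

2002-01-25

The gap pattern 1, 2, 4, 1, 2, 4 repeats every 3 events.
These are the Tuesdays, Wednesdays and Fridays of each week.
The following Wednesday is 2002-01-16.
Next Friday: 2002-01-18.
The following Tuesday is 2002-01-22.
The following Wednesday is 2002-01-23.
The following Friday is 2002-01-25.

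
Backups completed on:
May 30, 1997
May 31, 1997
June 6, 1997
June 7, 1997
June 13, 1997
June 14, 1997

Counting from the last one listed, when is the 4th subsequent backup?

The gap pattern 1, 6, 1, 6, 1 repeats every 2 events.
These are the Fridays and Saturdays of each week.
Next Friday: June 20, 1997.
The following Saturday is June 21, 1997.
The following Friday is June 27, 1997.
The following Saturday is June 28, 1997.

June 28, 1997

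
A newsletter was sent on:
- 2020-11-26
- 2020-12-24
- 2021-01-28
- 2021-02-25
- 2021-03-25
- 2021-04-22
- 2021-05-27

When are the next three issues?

These are Thursdays at 28- or 35-day spacing (28, 35, 28, 28, 28, 35).
The pattern: 4th Thursday of the month.
4th Thursday of June 2021: 2021-06-24.
4th Thursday of July 2021: 2021-07-22.
August 2021 — 4th Thursday is 2021-08-26.

2021-06-24, 2021-07-22, 2021-08-26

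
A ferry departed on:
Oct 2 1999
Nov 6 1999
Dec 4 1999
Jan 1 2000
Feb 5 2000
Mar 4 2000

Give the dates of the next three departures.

All dates are Saturdays, 35, 28, 28, 35, 28 days apart.
Specifically, the 1st Saturday of each month.
1st Saturday of April 2000: Apr 1 2000.
1st Saturday of May 2000: May 6 2000.
1st Saturday of June 2000: Jun 3 2000.

Apr 1 2000, May 6 2000, Jun 3 2000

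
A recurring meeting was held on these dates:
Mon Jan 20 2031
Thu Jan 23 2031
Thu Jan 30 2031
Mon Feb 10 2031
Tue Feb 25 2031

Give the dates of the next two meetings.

Sun Mar 16 2031, Tue Apr 8 2031

The spacing grows by 4 each time: 3, 7, 11, 15 days.
Next gap: 19 days. Tue Feb 25 2031 + 19 days = Sun Mar 16 2031.
Next gap: 23 days. Sun Mar 16 2031 + 23 days = Tue Apr 8 2031.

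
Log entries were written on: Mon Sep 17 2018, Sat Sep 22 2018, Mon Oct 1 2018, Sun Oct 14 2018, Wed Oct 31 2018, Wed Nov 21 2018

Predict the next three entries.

The spacing grows by 4 each time: 5, 9, 13, 17, 21 days.
Next gap: 25 days. Wed Nov 21 2018 + 25 days = Sun Dec 16 2018.
Next gap: 29 days. Sun Dec 16 2018 + 29 days = Mon Jan 14 2019.
Next gap: 33 days. Mon Jan 14 2019 + 33 days = Sat Feb 16 2019.

Sun Dec 16 2018, Mon Jan 14 2019, Sat Feb 16 2019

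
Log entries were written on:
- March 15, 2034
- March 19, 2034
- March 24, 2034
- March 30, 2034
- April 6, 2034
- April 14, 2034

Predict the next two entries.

April 23, 2034; May 3, 2034

Intervals are 4, 5, 6, 7, 8 days — an arithmetic progression with common difference 1.
Next gap: 9 days. April 14, 2034 + 9 days = April 23, 2034.
Next gap: 10 days. April 23, 2034 + 10 days = May 3, 2034.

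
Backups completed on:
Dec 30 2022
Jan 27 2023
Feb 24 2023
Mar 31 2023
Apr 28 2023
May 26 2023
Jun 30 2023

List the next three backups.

Jul 28 2023, Aug 25 2023, Sep 29 2023

Every date is a Friday; gaps 28, 28, 35, 28, 28, 35 days.
Each is the last Friday of its month (at least one falls on the 29th or later, ruling out '4th Friday').
Last Friday of July 2023: Jul 28 2023.
August 2023 ends with Friday Aug 25 2023.
Last Friday of September 2023: Sep 29 2023.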